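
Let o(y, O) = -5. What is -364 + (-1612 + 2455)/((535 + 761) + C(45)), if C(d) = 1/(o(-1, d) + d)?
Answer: -18836404/51841 ≈ -363.35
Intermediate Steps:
C(d) = 1/(-5 + d)
-364 + (-1612 + 2455)/((535 + 761) + C(45)) = -364 + (-1612 + 2455)/((535 + 761) + 1/(-5 + 45)) = -364 + 843/(1296 + 1/40) = -364 + 843/(51841/40) = -364 + 843*(40/51841) = -364 + 33720/51841 = -18836404/51841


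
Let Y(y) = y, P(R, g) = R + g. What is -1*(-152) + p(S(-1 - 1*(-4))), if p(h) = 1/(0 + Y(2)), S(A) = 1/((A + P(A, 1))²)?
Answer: 305/2 ≈ 152.50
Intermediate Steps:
S(A) = (1 + 2*A)⁻² (S(A) = 1/((A + (A + 1))²) = 1/((A + (1 + A))²) = 1/((1 + 2*A)²) = (1 + 2*A)⁻²)
p(h) = ½ (p(h) = 1/(0 + 2) = 1/2 = ½)
-1*(-152) + p(S(-1 - 1*(-4))) = -1*(-152) + ½ = 152 + ½ = 305/2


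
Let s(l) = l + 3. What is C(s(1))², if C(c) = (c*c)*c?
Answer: 4096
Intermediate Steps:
s(l) = 3 + l
C(c) = c³ (C(c) = c²*c = c³)
C(s(1))² = ((3 + 1)³)² = (4³)² = 64² = 4096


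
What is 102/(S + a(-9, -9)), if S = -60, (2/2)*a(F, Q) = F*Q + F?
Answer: 17/2 ≈ 8.5000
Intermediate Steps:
a(F, Q) = F + F*Q (a(F, Q) = F*Q + F = F + F*Q)
102/(S + a(-9, -9)) = 102/(-60 - 9*(1 - 9)) = 102/(-60 - 9*(-8)) = 102/(-60 + 72) = 102/12 = 102*(1/12) = 17/2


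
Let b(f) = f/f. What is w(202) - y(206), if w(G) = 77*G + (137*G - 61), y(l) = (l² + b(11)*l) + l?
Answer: 319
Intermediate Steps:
b(f) = 1
y(l) = l² + 2*l (y(l) = (l² + 1*l) + l = (l² + l) + l = (l + l²) + l = l² + 2*l)
w(G) = -61 + 214*G (w(G) = 77*G + (-61 + 137*G) = -61 + 214*G)
w(202) - y(206) = (-61 + 214*202) - 206*(2 + 206) = (-61 + 43228) - 206*208 = 43167 - 1*42848 = 43167 - 42848 = 319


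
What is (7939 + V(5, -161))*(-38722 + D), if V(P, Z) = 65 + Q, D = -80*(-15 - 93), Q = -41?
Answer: -239542966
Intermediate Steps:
D = 8640 (D = -80*(-108) = 8640)
V(P, Z) = 24 (V(P, Z) = 65 - 41 = 24)
(7939 + V(5, -161))*(-38722 + D) = (7939 + 24)*(-38722 + 8640) = 7963*(-30082) = -239542966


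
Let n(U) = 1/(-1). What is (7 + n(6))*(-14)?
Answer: -84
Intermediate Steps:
n(U) = -1
(7 + n(6))*(-14) = (7 - 1)*(-14) = 6*(-14) = -84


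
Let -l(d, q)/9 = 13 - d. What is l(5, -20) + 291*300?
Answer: 87228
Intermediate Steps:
l(d, q) = -117 + 9*d (l(d, q) = -9*(13 - d) = -117 + 9*d)
l(5, -20) + 291*300 = (-117 + 9*5) + 291*300 = (-117 + 45) + 87300 = -72 + 87300 = 87228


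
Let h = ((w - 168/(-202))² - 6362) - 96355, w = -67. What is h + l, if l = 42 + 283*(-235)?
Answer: -1681142691/10201 ≈ -1.6480e+5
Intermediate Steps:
h = -1003153628/10201 (h = ((-67 - 168/(-202))² - 6362) - 96355 = ((-67 - 168*(-1/202))² - 6362) - 96355 = ((-67 + 84/101)² - 6362) - 96355 = ((-6683/101)² - 6362) - 96355 = (44662489/10201 - 6362) - 96355 = -20236273/10201 - 96355 = -1003153628/10201 ≈ -98339.)
l = -66463 (l = 42 - 66505 = -66463)
h + l = -1003153628/10201 - 66463 = -1681142691/10201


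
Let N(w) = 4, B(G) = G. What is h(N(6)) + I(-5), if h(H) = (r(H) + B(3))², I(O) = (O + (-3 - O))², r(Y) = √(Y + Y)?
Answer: 26 + 12*√2 ≈ 42.971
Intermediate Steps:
r(Y) = √2*√Y (r(Y) = √(2*Y) = √2*√Y)
I(O) = 9 (I(O) = (-3)² = 9)
h(H) = (3 + √2*√H)² (h(H) = (√2*√H + 3)² = (3 + √2*√H)²)
h(N(6)) + I(-5) = (3 + √2*√4)² + 9 = (3 + √2*2)² + 9 = (3 + 2*√2)² + 9 = 9 + (3 + 2*√2)²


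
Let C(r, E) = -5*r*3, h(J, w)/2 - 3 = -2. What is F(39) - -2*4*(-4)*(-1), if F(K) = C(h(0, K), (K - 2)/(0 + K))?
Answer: 2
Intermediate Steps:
h(J, w) = 2 (h(J, w) = 6 + 2*(-2) = 6 - 4 = 2)
C(r, E) = -15*r
F(K) = -30 (F(K) = -15*2 = -30)
F(39) - -2*4*(-4)*(-1) = -30 - -2*4*(-4)*(-1) = -30 - (-8*(-4))*(-1) = -30 - 32*(-1) = -30 - 1*(-32) = -30 + 32 = 2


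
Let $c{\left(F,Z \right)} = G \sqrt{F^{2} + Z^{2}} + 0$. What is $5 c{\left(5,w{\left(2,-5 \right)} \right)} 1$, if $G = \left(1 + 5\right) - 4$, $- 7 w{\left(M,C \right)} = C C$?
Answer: $\frac{50 \sqrt{74}}{7} \approx 61.445$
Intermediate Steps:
$w{\left(M,C \right)} = - \frac{C^{2}}{7}$ ($w{\left(M,C \right)} = - \frac{C C}{7} = - \frac{C^{2}}{7}$)
$G = 2$ ($G = 6 - 4 = 2$)
$c{\left(F,Z \right)} = 2 \sqrt{F^{2} + Z^{2}}$ ($c{\left(F,Z \right)} = 2 \sqrt{F^{2} + Z^{2}} + 0 = 2 \sqrt{F^{2} + Z^{2}}$)
$5 c{\left(5,w{\left(2,-5 \right)} \right)} 1 = 5 \cdot 2 \sqrt{5^{2} + \left(- \frac{\left(-5\right)^{2}}{7}\right)^{2}} \cdot 1 = 5 \cdot 2 \sqrt{25 + \left(\left(- \frac{1}{7}\right) 25\right)^{2}} \cdot 1 = 5 \cdot 2 \sqrt{25 + \left(- \frac{25}{7}\right)^{2}} \cdot 1 = 5 \cdot 2 \sqrt{25 + \frac{625}{49}} \cdot 1 = 5 \cdot 2 \sqrt{\frac{1850}{49}} \cdot 1 = 5 \cdot 2 \frac{5 \sqrt{74}}{7} \cdot 1 = 5 \frac{10 \sqrt{74}}{7} \cdot 1 = \frac{50 \sqrt{74}}{7} \cdot 1 = \frac{50 \sqrt{74}}{7}$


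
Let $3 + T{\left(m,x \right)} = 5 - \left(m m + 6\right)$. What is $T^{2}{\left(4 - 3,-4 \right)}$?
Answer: $25$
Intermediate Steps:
$T{\left(m,x \right)} = -4 - m^{2}$ ($T{\left(m,x \right)} = -3 - \left(1 + m m\right) = -3 - \left(1 + m^{2}\right) = -4 - m^{2}$)
$T^{2}{\left(4 - 3,-4 \right)} = \left(-4 - \left(4 - 3\right)^{2}\right)^{2} = \left(-4 - 1^{2}\right)^{2} = \left(-4 - 1\right)^{2} = \left(-5\right)^{2} = 25$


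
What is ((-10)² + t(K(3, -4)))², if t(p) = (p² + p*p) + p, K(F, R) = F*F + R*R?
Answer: 1890625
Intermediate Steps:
K(F, R) = F² + R²
t(p) = p + 2*p² (t(p) = (p² + p²) + p = 2*p² + p = p + 2*p²)
((-10)² + t(K(3, -4)))² = ((-10)² + (3² + (-4)²)*(1 + 2*(3² + (-4)²)))² = (100 + (9 + 16)*(1 + 2*(9 + 16)))² = (100 + 25*(1 + 2*25))² = (100 + 25*(1 + 50))² = (100 + 25*51)² = (100 + 1275)² = 1375² = 1890625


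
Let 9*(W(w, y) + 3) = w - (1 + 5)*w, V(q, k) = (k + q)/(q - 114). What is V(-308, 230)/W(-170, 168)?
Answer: 351/173653 ≈ 0.0020213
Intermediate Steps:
V(q, k) = (k + q)/(-114 + q)
W(w, y) = -3 - 5*w/9 (W(w, y) = -3 + (w - (1 + 5)*w)/9 = -3 + (w - 6*w)/9 = -3 + (-5*w)/9 = -3 - 5*w/9)
V(-308, 230)/W(-170, 168) = ((230 - 308)/(-114 - 308))/(-3 - 5/9*(-170)) = (-78/(-422))/(-3 + 850/9) = (-1/422*(-78))/(823/9) = (39/211)*(9/823) = 351/173653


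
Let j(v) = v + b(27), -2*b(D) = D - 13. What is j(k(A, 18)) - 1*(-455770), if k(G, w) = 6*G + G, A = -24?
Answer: 455595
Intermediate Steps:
k(G, w) = 7*G
b(D) = 13/2 - D/2 (b(D) = -(D - 13)/2 = -(-13 + D)/2 = 13/2 - D/2)
j(v) = -7 + v (j(v) = v + (13/2 - ½*27) = v + (13/2 - 27/2) = v - 7 = -7 + v)
j(k(A, 18)) - 1*(-455770) = (-7 + 7*(-24)) - 1*(-455770) = (-7 - 168) + 455770 = -175 + 455770 = 455595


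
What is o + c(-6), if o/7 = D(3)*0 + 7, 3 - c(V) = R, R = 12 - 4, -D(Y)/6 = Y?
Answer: 44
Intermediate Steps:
D(Y) = -6*Y
R = 8
c(V) = -5 (c(V) = 3 - 1*8 = 3 - 8 = -5)
o = 49 (o = 7*(-6*3*0 + 7) = 7*(-18*0 + 7) = 7*(0 + 7) = 7*7 = 49)
o + c(-6) = 49 - 5 = 44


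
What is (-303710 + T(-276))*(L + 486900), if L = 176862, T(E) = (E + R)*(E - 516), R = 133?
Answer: -126416127948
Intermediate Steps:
T(E) = (-516 + E)*(133 + E) (T(E) = (E + 133)*(E - 516) = (133 + E)*(-516 + E) = (-516 + E)*(133 + E))
(-303710 + T(-276))*(L + 486900) = (-303710 + (-68628 + (-276)**2 - 383*(-276)))*(176862 + 486900) = (-303710 + (-68628 + 76176 + 105708))*663762 = (-303710 + 113256)*663762 = -190454*663762 = -126416127948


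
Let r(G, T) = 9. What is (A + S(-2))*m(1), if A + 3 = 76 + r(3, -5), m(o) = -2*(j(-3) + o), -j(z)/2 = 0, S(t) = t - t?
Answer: -164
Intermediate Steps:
S(t) = 0
j(z) = 0 (j(z) = -2*0 = 0)
m(o) = -2*o (m(o) = -2*(0 + o) = -2*o)
A = 82 (A = -3 + (76 + 9) = -3 + 85 = 82)
(A + S(-2))*m(1) = (82 + 0)*(-2*1) = 82*(-2) = -164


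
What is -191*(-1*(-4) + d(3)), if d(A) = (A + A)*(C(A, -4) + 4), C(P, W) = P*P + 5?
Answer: -21392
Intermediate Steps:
C(P, W) = 5 + P² (C(P, W) = P² + 5 = 5 + P²)
d(A) = 2*A*(9 + A²) (d(A) = (A + A)*((5 + A²) + 4) = (2*A)*(9 + A²) = 2*A*(9 + A²))
-191*(-1*(-4) + d(3)) = -191*(-1*(-4) + 2*3*(9 + 3²)) = -191*(4 + 2*3*(9 + 9)) = -191*(4 + 2*3*18) = -191*(4 + 108) = -191*112 = -21392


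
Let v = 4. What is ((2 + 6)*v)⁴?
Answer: 1048576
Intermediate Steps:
((2 + 6)*v)⁴ = ((2 + 6)*4)⁴ = (8*4)⁴ = 32⁴ = 1048576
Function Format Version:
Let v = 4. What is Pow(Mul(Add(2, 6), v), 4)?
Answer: 1048576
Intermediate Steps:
Pow(Mul(Add(2, 6), v), 4) = Pow(Mul(Add(2, 6), 4), 4) = Pow(Mul(8, 4), 4) = Pow(32, 4) = 1048576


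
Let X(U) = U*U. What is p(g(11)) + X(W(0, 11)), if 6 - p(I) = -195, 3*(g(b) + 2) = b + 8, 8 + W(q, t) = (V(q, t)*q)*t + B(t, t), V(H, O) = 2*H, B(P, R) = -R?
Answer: 562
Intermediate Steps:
W(q, t) = -8 - t + 2*t*q² (W(q, t) = -8 + (((2*q)*q)*t - t) = -8 + ((2*q²)*t - t) = -8 + (2*t*q² - t) = -8 + (-t + 2*t*q²) = -8 - t + 2*t*q²)
g(b) = ⅔ + b/3 (g(b) = -2 + (b + 8)/3 = -2 + (8 + b)/3 = -2 + (8/3 + b/3) = ⅔ + b/3)
X(U) = U²
p(I) = 201 (p(I) = 6 - 1*(-195) = 6 + 195 = 201)
p(g(11)) + X(W(0, 11)) = 201 + (-8 - 1*11 + 2*11*0²)² = 201 + (-8 - 11 + 2*11*0)² = 201 + (-8 - 11 + 0)² = 201 + (-19)² = 201 + 361 = 562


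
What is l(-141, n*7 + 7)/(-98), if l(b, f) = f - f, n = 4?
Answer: 0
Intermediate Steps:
l(b, f) = 0
l(-141, n*7 + 7)/(-98) = 0/(-98) = 0*(-1/98) = 0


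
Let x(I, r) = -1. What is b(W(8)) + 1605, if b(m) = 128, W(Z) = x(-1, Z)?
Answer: 1733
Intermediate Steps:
W(Z) = -1
b(W(8)) + 1605 = 128 + 1605 = 1733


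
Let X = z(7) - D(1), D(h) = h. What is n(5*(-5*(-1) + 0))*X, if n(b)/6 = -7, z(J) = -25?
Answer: 1092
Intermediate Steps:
n(b) = -42 (n(b) = 6*(-7) = -42)
X = -26 (X = -25 - 1*1 = -25 - 1 = -26)
n(5*(-5*(-1) + 0))*X = -42*(-26) = 1092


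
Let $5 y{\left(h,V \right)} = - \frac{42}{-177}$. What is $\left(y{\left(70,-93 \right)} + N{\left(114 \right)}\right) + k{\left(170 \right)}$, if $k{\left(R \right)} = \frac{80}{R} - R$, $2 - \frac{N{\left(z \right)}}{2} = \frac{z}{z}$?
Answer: $- \frac{839922}{5015} \approx -167.48$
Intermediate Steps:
$N{\left(z \right)} = 2$ ($N{\left(z \right)} = 4 - 2 \frac{z}{z} = 4 - 2 = 2$)
$k{\left(R \right)} = - R + \frac{80}{R}$
$y{\left(h,V \right)} = \frac{14}{295}$ ($y{\left(h,V \right)} = \frac{\left(-42\right) \frac{1}{-177}}{5} = \frac{\left(-42\right) \left(- \frac{1}{177}\right)}{5} = \frac{1}{5} \cdot \frac{14}{59} = \frac{14}{295}$)
$\left(y{\left(70,-93 \right)} + N{\left(114 \right)}\right) + k{\left(170 \right)} = \left(\frac{14}{295} + 2\right) + \left(\left(-1\right) 170 + \frac{80}{170}\right) = \frac{604}{295} + \left(-170 + 80 \cdot \frac{1}{170}\right) = \frac{604}{295} + \left(-170 + \frac{8}{17}\right) = \frac{604}{295} - \frac{2882}{17} = - \frac{839922}{5015}$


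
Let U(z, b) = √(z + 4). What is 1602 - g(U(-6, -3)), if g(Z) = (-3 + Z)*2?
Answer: 1608 - 2*I*√2 ≈ 1608.0 - 2.8284*I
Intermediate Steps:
U(z, b) = √(4 + z)
g(Z) = -6 + 2*Z
1602 - g(U(-6, -3)) = 1602 - (-6 + 2*√(4 - 6)) = 1602 - (-6 + 2*√(-2)) = 1602 - (-6 + 2*(I*√2)) = 1602 - (-6 + 2*I*√2) = 1602 + (6 - 2*I*√2) = 1608 - 2*I*√2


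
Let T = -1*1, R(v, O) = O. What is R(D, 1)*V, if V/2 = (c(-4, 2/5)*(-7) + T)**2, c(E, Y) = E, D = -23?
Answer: 1458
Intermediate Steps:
T = -1
V = 1458 (V = 2*(-4*(-7) - 1)**2 = 2*(28 - 1)**2 = 2*27**2 = 2*729 = 1458)
R(D, 1)*V = 1*1458 = 1458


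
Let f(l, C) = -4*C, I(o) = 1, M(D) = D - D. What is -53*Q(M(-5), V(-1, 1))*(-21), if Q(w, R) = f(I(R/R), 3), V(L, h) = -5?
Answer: -13356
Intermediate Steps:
M(D) = 0
Q(w, R) = -12 (Q(w, R) = -4*3 = -12)
-53*Q(M(-5), V(-1, 1))*(-21) = -(-636)*(-21) = -53*252 = -13356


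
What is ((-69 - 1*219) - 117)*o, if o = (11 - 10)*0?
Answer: 0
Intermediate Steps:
o = 0 (o = 1*0 = 0)
((-69 - 1*219) - 117)*o = ((-69 - 1*219) - 117)*0 = ((-69 - 219) - 117)*0 = (-288 - 117)*0 = -405*0 = 0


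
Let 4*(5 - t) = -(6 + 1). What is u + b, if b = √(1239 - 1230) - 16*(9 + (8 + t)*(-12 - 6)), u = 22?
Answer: 4129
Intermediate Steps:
t = 27/4 (t = 5 - (-1)*(6 + 1)/4 = 5 - (-1)*7/4 = 5 - ¼*(-7) = 5 + 7/4 = 27/4 ≈ 6.7500)
b = 4107 (b = √(1239 - 1230) - 16*(9 + (8 + 27/4)*(-12 - 6)) = √9 - 16*(9 + (59/4)*(-18)) = 3 - 16*(9 - 531/2) = 3 - 16*(-513)/2 = 3 - 1*(-4104) = 3 + 4104 = 4107)
u + b = 22 + 4107 = 4129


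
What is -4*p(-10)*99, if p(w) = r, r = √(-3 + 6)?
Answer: -396*√3 ≈ -685.89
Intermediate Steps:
r = √3 ≈ 1.7320
p(w) = √3
-4*p(-10)*99 = -4*√3*99 = -396*√3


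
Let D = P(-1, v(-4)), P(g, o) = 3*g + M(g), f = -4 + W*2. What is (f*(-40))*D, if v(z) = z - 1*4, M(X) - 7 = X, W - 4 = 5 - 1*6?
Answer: -240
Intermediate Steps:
W = 3 (W = 4 + (5 - 1*6) = 4 + (5 - 6) = 4 - 1 = 3)
M(X) = 7 + X
f = 2 (f = -4 + 3*2 = -4 + 6 = 2)
v(z) = -4 + z (v(z) = z - 4 = -4 + z)
P(g, o) = 7 + 4*g (P(g, o) = 3*g + (7 + g) = 7 + 4*g)
D = 3 (D = 7 + 4*(-1) = 7 - 4 = 3)
(f*(-40))*D = (2*(-40))*3 = -80*3 = -240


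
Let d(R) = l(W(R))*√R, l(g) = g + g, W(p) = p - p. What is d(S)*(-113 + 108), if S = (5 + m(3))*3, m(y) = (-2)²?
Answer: 0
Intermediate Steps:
m(y) = 4
W(p) = 0
l(g) = 2*g
S = 27 (S = (5 + 4)*3 = 9*3 = 27)
d(R) = 0 (d(R) = (2*0)*√R = 0*√R = 0)
d(S)*(-113 + 108) = 0*(-113 + 108) = 0*(-5) = 0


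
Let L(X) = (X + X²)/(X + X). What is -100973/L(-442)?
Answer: 201946/441 ≈ 457.93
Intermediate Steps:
L(X) = (X + X²)/(2*X) (L(X) = (X + X²)/((2*X)) = (X + X²)*(1/(2*X)) = (X + X²)/(2*X))
-100973/L(-442) = -100973/(½ + (½)*(-442)) = -100973/(½ - 221) = -100973/(-441/2) = -100973*(-2/441) = 201946/441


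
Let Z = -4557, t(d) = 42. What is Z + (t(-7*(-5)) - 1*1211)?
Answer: -5726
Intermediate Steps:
Z + (t(-7*(-5)) - 1*1211) = -4557 + (42 - 1*1211) = -4557 + (42 - 1211) = -4557 - 1169 = -5726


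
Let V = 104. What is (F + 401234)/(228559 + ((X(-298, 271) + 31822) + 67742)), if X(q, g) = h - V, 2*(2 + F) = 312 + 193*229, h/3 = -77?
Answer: 846973/655576 ≈ 1.2920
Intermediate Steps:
h = -231 (h = 3*(-77) = -231)
F = 44505/2 (F = -2 + (312 + 193*229)/2 = -2 + (312 + 44197)/2 = -2 + (1/2)*44509 = -2 + 44509/2 = 44505/2 ≈ 22253.)
X(q, g) = -335 (X(q, g) = -231 - 1*104 = -231 - 104 = -335)
(F + 401234)/(228559 + ((X(-298, 271) + 31822) + 67742)) = (44505/2 + 401234)/(228559 + ((-335 + 31822) + 67742)) = 846973/(2*(228559 + (31487 + 67742))) = 846973/(2*(228559 + 99229)) = (846973/2)/327788 = (846973/2)*(1/327788) = 846973/655576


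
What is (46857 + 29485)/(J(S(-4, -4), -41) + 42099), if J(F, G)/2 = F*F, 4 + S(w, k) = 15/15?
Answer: 76342/42117 ≈ 1.8126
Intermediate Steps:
S(w, k) = -3 (S(w, k) = -4 + 15/15 = -4 + 15*(1/15) = -4 + 1 = -3)
J(F, G) = 2*F² (J(F, G) = 2*(F*F) = 2*F²)
(46857 + 29485)/(J(S(-4, -4), -41) + 42099) = (46857 + 29485)/(2*(-3)² + 42099) = 76342/(2*9 + 42099) = 76342/(18 + 42099) = 76342/42117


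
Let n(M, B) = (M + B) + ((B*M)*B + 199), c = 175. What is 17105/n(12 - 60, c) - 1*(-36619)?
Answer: 53817975101/1469674 ≈ 36619.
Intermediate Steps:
n(M, B) = 199 + B + M + M*B**2 (n(M, B) = (B + M) + (M*B**2 + 199) = (B + M) + (199 + M*B**2) = 199 + B + M + M*B**2)
17105/n(12 - 60, c) - 1*(-36619) = 17105/(199 + 175 + (12 - 60) + (12 - 60)*175**2) - 1*(-36619) = 17105/(199 + 175 - 48 - 48*30625) + 36619 = 17105/(199 + 175 - 48 - 1470000) + 36619 = 17105/(-1469674) + 36619 = 17105*(-1/1469674) + 36619 = -17105/1469674 + 36619 = 53817975101/1469674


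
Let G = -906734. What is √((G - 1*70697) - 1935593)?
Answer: 16*I*√11379 ≈ 1706.8*I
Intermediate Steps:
√((G - 1*70697) - 1935593) = √((-906734 - 1*70697) - 1935593) = √((-906734 - 70697) - 1935593) = √(-977431 - 1935593) = √(-2913024) = 16*I*√11379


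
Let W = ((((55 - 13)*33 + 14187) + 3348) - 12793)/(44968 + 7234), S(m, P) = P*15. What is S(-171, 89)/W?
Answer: 34844835/3064 ≈ 11372.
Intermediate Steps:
S(m, P) = 15*P
W = 3064/26101 (W = (((42*33 + 14187) + 3348) - 12793)/52202 = (((1386 + 14187) + 3348) - 12793)*(1/52202) = ((15573 + 3348) - 12793)*(1/52202) = (18921 - 12793)*(1/52202) = 6128*(1/52202) = 3064/26101 ≈ 0.11739)
S(-171, 89)/W = (15*89)/(3064/26101) = 1335*(26101/3064) = 34844835/3064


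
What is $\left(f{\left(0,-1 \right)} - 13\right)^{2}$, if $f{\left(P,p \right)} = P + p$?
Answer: $196$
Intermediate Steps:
$\left(f{\left(0,-1 \right)} - 13\right)^{2} = \left(\left(0 - 1\right) - 13\right)^{2} = \left(-1 - 13\right)^{2} = \left(-14\right)^{2} = 196$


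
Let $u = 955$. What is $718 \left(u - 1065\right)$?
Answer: $-78980$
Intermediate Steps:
$718 \left(u - 1065\right) = 718 \left(955 - 1065\right) = 718 \left(-110\right) = -78980$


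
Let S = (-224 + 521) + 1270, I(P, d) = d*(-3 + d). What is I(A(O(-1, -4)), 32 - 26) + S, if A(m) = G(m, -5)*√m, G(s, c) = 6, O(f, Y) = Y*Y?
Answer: 1585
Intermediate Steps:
O(f, Y) = Y²
A(m) = 6*√m
S = 1567 (S = 297 + 1270 = 1567)
I(A(O(-1, -4)), 32 - 26) + S = (32 - 26)*(-3 + (32 - 26)) + 1567 = 6*(-3 + 6) + 1567 = 6*3 + 1567 = 18 + 1567 = 1585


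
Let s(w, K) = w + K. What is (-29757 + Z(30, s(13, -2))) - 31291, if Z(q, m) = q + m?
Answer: -61007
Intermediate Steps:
s(w, K) = K + w
Z(q, m) = m + q
(-29757 + Z(30, s(13, -2))) - 31291 = (-29757 + ((-2 + 13) + 30)) - 31291 = (-29757 + (11 + 30)) - 31291 = (-29757 + 41) - 31291 = -29716 - 31291 = -61007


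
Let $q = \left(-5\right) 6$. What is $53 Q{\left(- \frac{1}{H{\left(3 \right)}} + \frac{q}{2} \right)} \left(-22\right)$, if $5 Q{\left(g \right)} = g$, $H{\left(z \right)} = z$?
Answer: $\frac{53636}{15} \approx 3575.7$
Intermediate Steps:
$q = -30$
$Q{\left(g \right)} = \frac{g}{5}$
$53 Q{\left(- \frac{1}{H{\left(3 \right)}} + \frac{q}{2} \right)} \left(-22\right) = 53 \frac{- \frac{1}{3} - \frac{30}{2}}{5} \left(-22\right) = 53 \frac{\left(-1\right) \frac{1}{3} - 15}{5} \left(-22\right) = 53 \frac{- \frac{1}{3} - 15}{5} \left(-22\right) = 53 \cdot \frac{1}{5} \left(- \frac{46}{3}\right) \left(-22\right) = 53 \left(- \frac{46}{15}\right) \left(-22\right) = \left(- \frac{2438}{15}\right) \left(-22\right) = \frac{53636}{15}$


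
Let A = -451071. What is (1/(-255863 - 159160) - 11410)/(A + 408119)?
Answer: 4735412431/17826067896 ≈ 0.26565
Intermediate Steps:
(1/(-255863 - 159160) - 11410)/(A + 408119) = (1/(-255863 - 159160) - 11410)/(-451071 + 408119) = (1/(-415023) - 11410)/(-42952) = (-1/415023 - 11410)*(-1/42952) = -4735412431/415023*(-1/42952) = 4735412431/17826067896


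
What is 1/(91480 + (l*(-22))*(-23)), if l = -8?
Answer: 1/87432 ≈ 1.1437e-5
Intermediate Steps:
1/(91480 + (l*(-22))*(-23)) = 1/(91480 - 8*(-22)*(-23)) = 1/(91480 + 176*(-23)) = 1/(91480 - 4048) = 1/87432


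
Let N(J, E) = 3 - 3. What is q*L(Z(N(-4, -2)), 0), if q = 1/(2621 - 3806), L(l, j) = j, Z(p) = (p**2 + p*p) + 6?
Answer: 0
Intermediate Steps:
N(J, E) = 0
Z(p) = 6 + 2*p**2 (Z(p) = (p**2 + p**2) + 6 = 2*p**2 + 6 = 6 + 2*p**2)
q = -1/1185 (q = 1/(-1185) = -1/1185 ≈ -0.00084388)
q*L(Z(N(-4, -2)), 0) = -1/1185*0 = 0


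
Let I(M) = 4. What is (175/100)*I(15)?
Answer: 7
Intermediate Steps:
(175/100)*I(15) = (175/100)*4 = (175*(1/100))*4 = (7/4)*4 = 7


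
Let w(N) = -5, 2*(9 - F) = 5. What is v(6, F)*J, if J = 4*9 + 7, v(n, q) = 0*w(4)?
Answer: 0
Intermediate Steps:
F = 13/2 (F = 9 - 1/2*5 = 9 - 5/2 = 13/2 ≈ 6.5000)
v(n, q) = 0 (v(n, q) = 0*(-5) = 0)
J = 43 (J = 36 + 7 = 43)
v(6, F)*J = 0*43 = 0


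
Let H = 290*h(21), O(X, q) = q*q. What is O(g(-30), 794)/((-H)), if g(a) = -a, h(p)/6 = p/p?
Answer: -157609/435 ≈ -362.32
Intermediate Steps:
h(p) = 6 (h(p) = 6*(p/p) = 6*1 = 6)
O(X, q) = q**2
H = 1740 (H = 290*6 = 1740)
O(g(-30), 794)/((-H)) = 794**2/((-1*1740)) = 630436/(-1740) = 630436*(-1/1740) = -157609/435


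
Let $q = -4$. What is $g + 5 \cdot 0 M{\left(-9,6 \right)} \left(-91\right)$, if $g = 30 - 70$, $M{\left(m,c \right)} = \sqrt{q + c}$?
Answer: $-40$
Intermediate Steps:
$M{\left(m,c \right)} = \sqrt{-4 + c}$
$g = -40$ ($g = 30 - 70 = -40$)
$g + 5 \cdot 0 M{\left(-9,6 \right)} \left(-91\right) = -40 + 5 \cdot 0 \sqrt{-4 + 6} \left(-91\right) = -40 + 0 \sqrt{2} \left(-91\right) = -40 + 0 \left(-91\right) = -40 + 0 = -40$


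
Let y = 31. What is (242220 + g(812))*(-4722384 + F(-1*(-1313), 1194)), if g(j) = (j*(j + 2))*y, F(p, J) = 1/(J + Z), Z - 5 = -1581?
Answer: -18699958492552546/191 ≈ -9.7906e+13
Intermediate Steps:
Z = -1576 (Z = 5 - 1581 = -1576)
F(p, J) = 1/(-1576 + J) (F(p, J) = 1/(J - 1576) = 1/(-1576 + J))
g(j) = 31*j*(2 + j) (g(j) = (j*(j + 2))*31 = (j*(2 + j))*31 = 31*j*(2 + j))
(242220 + g(812))*(-4722384 + F(-1*(-1313), 1194)) = (242220 + 31*812*(2 + 812))*(-4722384 + 1/(-1576 + 1194)) = (242220 + 31*812*814)*(-4722384 + 1/(-382)) = (242220 + 20490008)*(-4722384 - 1/382) = 20732228*(-1803950689/382) = -18699958492552546/191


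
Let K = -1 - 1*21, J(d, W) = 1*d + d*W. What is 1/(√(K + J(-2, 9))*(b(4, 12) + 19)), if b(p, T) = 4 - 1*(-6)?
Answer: -I*√42/1218 ≈ -0.0053208*I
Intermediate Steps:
J(d, W) = d + W*d
b(p, T) = 10 (b(p, T) = 4 + 6 = 10)
K = -22 (K = -1 - 21 = -22)
1/(√(K + J(-2, 9))*(b(4, 12) + 19)) = 1/(√(-22 - 2*(1 + 9))*(10 + 19)) = 1/(√(-22 - 2*10)*29) = 1/(√(-22 - 20)*29) = 1/(√(-42)*29) = 1/((I*√42)*29) = 1/(29*I*√42) = -I*√42/1218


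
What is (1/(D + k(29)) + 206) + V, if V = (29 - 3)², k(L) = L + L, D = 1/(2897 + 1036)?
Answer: 201201363/228115 ≈ 882.02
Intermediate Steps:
D = 1/3933 ≈ 0.00025426
k(L) = 2*L
V = 676 (V = 26² = 676)
(1/(D + k(29)) + 206) + V = (1/(1/3933 + 2*29) + 206) + 676 = (1/(1/3933 + 58) + 206) + 676 = (1/(228115/3933) + 206) + 676 = (3933/228115 + 206) + 676 = 46995623/228115 + 676 = 201201363/228115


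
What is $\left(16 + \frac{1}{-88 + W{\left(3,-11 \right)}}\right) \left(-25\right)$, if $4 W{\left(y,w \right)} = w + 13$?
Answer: $- \frac{2798}{7} \approx -399.71$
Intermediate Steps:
$W{\left(y,w \right)} = \frac{13}{4} + \frac{w}{4}$ ($W{\left(y,w \right)} = \frac{w + 13}{4} = \frac{13 + w}{4} = \frac{13}{4} + \frac{w}{4}$)
$\left(16 + \frac{1}{-88 + W{\left(3,-11 \right)}}\right) \left(-25\right) = \left(16 + \frac{1}{-88 + \left(\frac{13}{4} + \frac{1}{4} \left(-11\right)\right)}\right) \left(-25\right) = \left(16 + \frac{1}{-88 + \left(\frac{13}{4} - \frac{11}{4}\right)}\right) \left(-25\right) = \left(16 + \frac{1}{-88 + \frac{1}{2}}\right) \left(-25\right) = \left(16 + \frac{1}{- \frac{175}{2}}\right) \left(-25\right) = \left(16 - \frac{2}{175}\right) \left(-25\right) = \frac{2798}{175} \left(-25\right) = - \frac{2798}{7}$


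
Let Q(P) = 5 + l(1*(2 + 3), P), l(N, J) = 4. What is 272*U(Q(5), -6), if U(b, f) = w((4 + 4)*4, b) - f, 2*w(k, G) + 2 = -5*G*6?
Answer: -35360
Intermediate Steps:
w(k, G) = -1 - 15*G (w(k, G) = -1 + (-5*G*6)/2 = -1 + (-30*G)/2 = -1 - 15*G)
Q(P) = 9 (Q(P) = 5 + 4 = 9)
U(b, f) = -1 - f - 15*b (U(b, f) = (-1 - 15*b) - f = -1 - f - 15*b)
272*U(Q(5), -6) = 272*(-1 - 1*(-6) - 15*9) = 272*(-1 + 6 - 135) = 272*(-130) = -35360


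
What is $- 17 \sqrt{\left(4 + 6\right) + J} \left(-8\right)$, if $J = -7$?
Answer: $136 \sqrt{3} \approx 235.56$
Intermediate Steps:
$- 17 \sqrt{\left(4 + 6\right) + J} \left(-8\right) = - 17 \sqrt{\left(4 + 6\right) - 7} \left(-8\right) = - 17 \sqrt{10 - 7} \left(-8\right) = - 17 \sqrt{3} \left(-8\right) = 136 \sqrt{3}$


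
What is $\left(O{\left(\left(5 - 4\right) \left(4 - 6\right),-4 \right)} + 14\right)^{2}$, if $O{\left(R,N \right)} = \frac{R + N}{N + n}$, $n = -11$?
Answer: $\frac{5184}{25} \approx 207.36$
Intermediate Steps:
$O{\left(R,N \right)} = \frac{N + R}{-11 + N}$ ($O{\left(R,N \right)} = \frac{R + N}{N - 11} = \frac{N + R}{-11 + N}$)
$\left(O{\left(\left(5 - 4\right) \left(4 - 6\right),-4 \right)} + 14\right)^{2} = \left(\frac{-4 + \left(5 - 4\right) \left(4 - 6\right)}{-11 - 4} + 14\right)^{2} = \left(\frac{-4 + 1 \left(-2\right)}{-15} + 14\right)^{2} = \left(- \frac{-4 - 2}{15} + 14\right)^{2} = \left(\left(- \frac{1}{15}\right) \left(-6\right) + 14\right)^{2} = \left(\frac{2}{5} + 14\right)^{2} = \left(\frac{72}{5}\right)^{2} = \frac{5184}{25}$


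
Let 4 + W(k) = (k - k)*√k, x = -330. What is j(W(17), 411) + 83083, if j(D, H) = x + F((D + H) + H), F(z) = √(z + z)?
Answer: 82753 + 2*√409 ≈ 82794.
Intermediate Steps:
W(k) = -4 (W(k) = -4 + (k - k)*√k = -4 + 0*√k = -4 + 0 = -4)
F(z) = √2*√z (F(z) = √(2*z) = √2*√z)
j(D, H) = -330 + √2*√(D + 2*H) (j(D, H) = -330 + √2*√((D + H) + H) = -330 + √2*√(D + 2*H))
j(W(17), 411) + 83083 = (-330 + √(2*(-4) + 4*411)) + 83083 = (-330 + √(-8 + 1644)) + 83083 = (-330 + √1636) + 83083 = (-330 + 2*√409) + 83083 = 82753 + 2*√409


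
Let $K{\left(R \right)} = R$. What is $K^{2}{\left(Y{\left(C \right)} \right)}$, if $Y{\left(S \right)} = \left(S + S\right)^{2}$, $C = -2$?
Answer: $256$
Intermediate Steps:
$Y{\left(S \right)} = 4 S^{2}$ ($Y{\left(S \right)} = \left(2 S\right)^{2} = 4 S^{2}$)
$K^{2}{\left(Y{\left(C \right)} \right)} = \left(4 \left(-2\right)^{2}\right)^{2} = \left(4 \cdot 4\right)^{2} = 16^{2} = 256$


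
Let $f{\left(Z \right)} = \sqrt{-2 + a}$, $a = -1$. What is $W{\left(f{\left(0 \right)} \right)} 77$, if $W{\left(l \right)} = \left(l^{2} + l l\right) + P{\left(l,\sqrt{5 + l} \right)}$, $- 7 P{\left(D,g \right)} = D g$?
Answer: $-462 - 11 i \sqrt{3} \sqrt{5 + i \sqrt{3}} \approx -454.73 - 43.219 i$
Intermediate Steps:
$P{\left(D,g \right)} = - \frac{D g}{7}$
$f{\left(Z \right)} = i \sqrt{3}$ ($f{\left(Z \right)} = \sqrt{-2 - 1} = \sqrt{-3} = i \sqrt{3}$)
$W{\left(l \right)} = 2 l^{2} - \frac{l \sqrt{5 + l}}{7}$ ($W{\left(l \right)} = \left(l^{2} + l l\right) - \frac{l \sqrt{5 + l}}{7} = \left(l^{2} + l^{2}\right) - \frac{l \sqrt{5 + l}}{7} = 2 l^{2} - \frac{l \sqrt{5 + l}}{7}$)
$W{\left(f{\left(0 \right)} \right)} 77 = \frac{i \sqrt{3} \left(- \sqrt{5 + i \sqrt{3}} + 14 i \sqrt{3}\right)}{7} \cdot 77 = 11 i \sqrt{3} \left(- \sqrt{5 + i \sqrt{3}} + 14 i \sqrt{3}\right)$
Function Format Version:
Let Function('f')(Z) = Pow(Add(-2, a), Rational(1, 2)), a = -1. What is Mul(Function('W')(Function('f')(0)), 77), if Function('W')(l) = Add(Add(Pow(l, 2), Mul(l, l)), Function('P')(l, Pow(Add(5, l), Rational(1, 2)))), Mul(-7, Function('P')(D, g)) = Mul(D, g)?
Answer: Add(-462, Mul(-11, I, Pow(3, Rational(1, 2)), Pow(Add(5, Mul(I, Pow(3, Rational(1, 2)))), Rational(1, 2)))) ≈ Add(-454.73, Mul(-43.219, I))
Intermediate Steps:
Function('P')(D, g) = Mul(Rational(-1, 7), D, g) (Function('P')(D, g) = Mul(Rational(-1, 7), Mul(D, g)) = Mul(Rational(-1, 7), D, g))
Function('f')(Z) = Mul(I, Pow(3, Rational(1, 2))) (Function('f')(Z) = Pow(Add(-2, -1), Rational(1, 2)) = Pow(-3, Rational(1, 2)) = Mul(I, Pow(3, Rational(1, 2))))
Function('W')(l) = Add(Mul(2, Pow(l, 2)), Mul(Rational(-1, 7), l, Pow(Add(5, l), Rational(1, 2)))) (Function('W')(l) = Add(Add(Pow(l, 2), Mul(l, l)), Mul(Rational(-1, 7), l, Pow(Add(5, l), Rational(1, 2)))) = Add(Add(Pow(l, 2), Pow(l, 2)), Mul(Rational(-1, 7), l, Pow(Add(5, l), Rational(1, 2)))) = Add(Mul(2, Pow(l, 2)), Mul(Rational(-1, 7), l, Pow(Add(5, l), Rational(1, 2)))))
Mul(Function('W')(Function('f')(0)), 77) = Mul(Mul(Rational(1, 7), Mul(I, Pow(3, Rational(1, 2))), Add(Mul(-1, Pow(Add(5, Mul(I, Pow(3, Rational(1, 2)))), Rational(1, 2))), Mul(14, Mul(I, Pow(3, Rational(1, 2)))))), 77) = Mul(Mul(Rational(1, 7), Mul(I, Pow(3, Rational(1, 2))), Add(Mul(-1, Pow(Add(5, Mul(I, Pow(3, Rational(1, 2)))), Rational(1, 2))), Mul(14, I, Pow(3, Rational(1, 2))))), 77) = Mul(Mul(Rational(1, 7), I, Pow(3, Rational(1, 2)), Add(Mul(-1, Pow(Add(5, Mul(I, Pow(3, Rational(1, 2)))), Rational(1, 2))), Mul(14, I, Pow(3, Rational(1, 2))))), 77) = Mul(11, I, Pow(3, Rational(1, 2)), Add(Mul(-1, Pow(Add(5, Mul(I, Pow(3, Rational(1, 2)))), Rational(1, 2))), Mul(14, I, Pow(3, Rational(1, 2)))))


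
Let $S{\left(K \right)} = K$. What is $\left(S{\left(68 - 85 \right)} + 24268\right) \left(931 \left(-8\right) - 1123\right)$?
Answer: $-207855321$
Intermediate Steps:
$\left(S{\left(68 - 85 \right)} + 24268\right) \left(931 \left(-8\right) - 1123\right) = \left(\left(68 - 85\right) + 24268\right) \left(931 \left(-8\right) - 1123\right) = \left(\left(68 - 85\right) + 24268\right) \left(-7448 - 1123\right) = \left(-17 + 24268\right) \left(-8571\right) = 24251 \left(-8571\right) = -207855321$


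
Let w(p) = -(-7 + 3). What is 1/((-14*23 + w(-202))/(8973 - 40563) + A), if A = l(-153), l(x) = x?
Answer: -5265/805492 ≈ -0.0065364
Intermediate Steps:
A = -153
w(p) = 4 (w(p) = -1*(-4) = 4)
1/((-14*23 + w(-202))/(8973 - 40563) + A) = 1/((-14*23 + 4)/(8973 - 40563) - 153) = 1/((-322 + 4)/(-31590) - 153) = 1/(-318*(-1/31590) - 153) = 1/(53/5265 - 153) = 1/(-805492/5265) = -5265/805492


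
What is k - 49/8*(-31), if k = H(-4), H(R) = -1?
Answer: 1511/8 ≈ 188.88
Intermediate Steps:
k = -1
k - 49/8*(-31) = -1 - 49/8*(-31) = -1 + 1519/8 = 1511/8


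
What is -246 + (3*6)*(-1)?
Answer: -264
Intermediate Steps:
-246 + (3*6)*(-1) = -246 + 18*(-1) = -246 - 18 = -264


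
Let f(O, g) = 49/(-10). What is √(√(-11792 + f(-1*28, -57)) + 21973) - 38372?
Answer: -38372 + √(2197300 + 10*I*√1179690)/10 ≈ -38224.0 + 0.36636*I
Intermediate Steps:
f(O, g) = -49/10 (f(O, g) = 49*(-⅒) = -49/10)
√(√(-11792 + f(-1*28, -57)) + 21973) - 38372 = √(√(-11792 - 49/10) + 21973) - 38372 = √(√(-117969/10) + 21973) - 38372 = √(I*√1179690/10 + 21973) - 38372 = √(21973 + I*√1179690/10) - 38372 = -38372 + √(21973 + I*√1179690/10)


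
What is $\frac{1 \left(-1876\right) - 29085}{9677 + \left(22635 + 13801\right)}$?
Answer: $- \frac{30961}{46113} \approx -0.67142$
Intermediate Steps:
$\frac{1 \left(-1876\right) - 29085}{9677 + \left(22635 + 13801\right)} = \frac{-1876 - 29085}{9677 + 36436} = - \frac{30961}{46113}$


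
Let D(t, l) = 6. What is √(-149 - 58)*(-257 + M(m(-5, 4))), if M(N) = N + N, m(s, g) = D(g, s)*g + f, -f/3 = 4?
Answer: -699*I*√23 ≈ -3352.3*I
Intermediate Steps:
f = -12 (f = -3*4 = -12)
m(s, g) = -12 + 6*g (m(s, g) = 6*g - 12 = -12 + 6*g)
M(N) = 2*N
√(-149 - 58)*(-257 + M(m(-5, 4))) = √(-149 - 58)*(-257 + 2*(-12 + 6*4)) = √(-207)*(-257 + 2*(-12 + 24)) = (3*I*√23)*(-257 + 2*12) = (3*I*√23)*(-257 + 24) = (3*I*√23)*(-233) = -699*I*√23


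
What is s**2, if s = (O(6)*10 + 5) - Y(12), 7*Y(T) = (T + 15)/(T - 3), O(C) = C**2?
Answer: 6512704/49 ≈ 1.3291e+5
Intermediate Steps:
Y(T) = (15 + T)/(7*(-3 + T)) (Y(T) = ((T + 15)/(T - 3))/7 = ((15 + T)/(-3 + T))/7 = (15 + T)/(7*(-3 + T)))
s = 2552/7 (s = (6**2*10 + 5) - (15 + 12)/(7*(-3 + 12)) = (36*10 + 5) - 27/(7*9) = (360 + 5) - 27/(7*9) = 365 - 1*3/7 = 365 - 3/7 = 2552/7 ≈ 364.57)
s**2 = (2552/7)**2 = 6512704/49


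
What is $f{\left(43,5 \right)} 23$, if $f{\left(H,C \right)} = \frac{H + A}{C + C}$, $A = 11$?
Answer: $\frac{621}{5} \approx 124.2$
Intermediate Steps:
$f{\left(H,C \right)} = \frac{11 + H}{2 C}$ ($f{\left(H,C \right)} = \frac{H + 11}{C + C} = \frac{11 + H}{2 C}$)
$f{\left(43,5 \right)} 23 = \frac{11 + 43}{2 \cdot 5} \cdot 23 = \frac{1}{2} \cdot \frac{1}{5} \cdot 54 \cdot 23 = \frac{27}{5} \cdot 23 = \frac{621}{5}$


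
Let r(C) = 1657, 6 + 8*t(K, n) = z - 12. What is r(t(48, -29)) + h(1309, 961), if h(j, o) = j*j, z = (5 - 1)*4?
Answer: 1715138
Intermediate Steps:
z = 16 (z = 4*4 = 16)
t(K, n) = -¼ (t(K, n) = -¾ + (16 - 12)/8 = -¾ + (⅛)*4 = -¾ + ½ = -¼)
h(j, o) = j²
r(t(48, -29)) + h(1309, 961) = 1657 + 1309² = 1657 + 1713481 = 1715138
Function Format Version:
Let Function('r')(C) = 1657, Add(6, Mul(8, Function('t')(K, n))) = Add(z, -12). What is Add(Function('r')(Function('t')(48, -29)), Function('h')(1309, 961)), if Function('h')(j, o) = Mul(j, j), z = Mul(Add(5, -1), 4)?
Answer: 1715138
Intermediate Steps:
z = 16 (z = Mul(4, 4) = 16)
Function('t')(K, n) = Rational(-1, 4) (Function('t')(K, n) = Add(Rational(-3, 4), Mul(Rational(1, 8), Add(16, -12))) = Add(Rational(-3, 4), Mul(Rational(1, 8), 4)) = Add(Rational(-3, 4), Rational(1, 2)) = Rational(-1, 4))
Function('h')(j, o) = Pow(j, 2)
Add(Function('r')(Function('t')(48, -29)), Function('h')(1309, 961)) = Add(1657, Pow(1309, 2)) = Add(1657, 1713481) = 1715138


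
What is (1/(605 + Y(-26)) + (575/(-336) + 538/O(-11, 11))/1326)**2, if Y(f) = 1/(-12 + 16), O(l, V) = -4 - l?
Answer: 110793782449/32571036066816 ≈ 0.0034016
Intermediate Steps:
Y(f) = 1/4
(1/(605 + Y(-26)) + (575/(-336) + 538/O(-11, 11))/1326)**2 = (1/(605 + 1/4) + (575/(-336) + 538/(-4 - 1*(-11)))/1326)**2 = (1/(2421/4) + (575*(-1/336) + 538/(-4 + 11))*(1/1326))**2 = (4/2421 + (-575/336 + 538/7)*(1/1326))**2 = (4/2421 + (3607/48)*(1/1326))**2 = (4/2421 + 3607/63648)**2 = (332857/5707104)**2 = 110793782449/32571036066816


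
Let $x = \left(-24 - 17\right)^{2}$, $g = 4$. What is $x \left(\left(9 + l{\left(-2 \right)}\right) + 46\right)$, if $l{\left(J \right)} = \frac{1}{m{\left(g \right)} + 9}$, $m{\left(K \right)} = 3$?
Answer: $\frac{1111141}{12} \approx 92595.0$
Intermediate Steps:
$l{\left(J \right)} = \frac{1}{12}$ ($l{\left(J \right)} = \frac{1}{3 + 9} = \frac{1}{12}$)
$x = 1681$ ($x = \left(-41\right)^{2} = 1681$)
$x \left(\left(9 + l{\left(-2 \right)}\right) + 46\right) = 1681 \left(\left(9 + \frac{1}{12}\right) + 46\right) = 1681 \left(\frac{109}{12} + 46\right) = 1681 \cdot \frac{661}{12} = \frac{1111141}{12}$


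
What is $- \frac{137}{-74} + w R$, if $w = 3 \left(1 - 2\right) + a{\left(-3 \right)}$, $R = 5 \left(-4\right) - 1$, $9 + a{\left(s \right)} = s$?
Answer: $\frac{23447}{74} \approx 316.85$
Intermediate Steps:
$a{\left(s \right)} = -9 + s$
$R = -21$ ($R = -20 - 1 = -21$)
$w = -15$ ($w = 3 \left(1 - 2\right) - 12 = 3 \left(-1\right) - 12 = -3 - 12 = -15$)
$- \frac{137}{-74} + w R = - \frac{137}{-74} - -315 = \left(-137\right) \left(- \frac{1}{74}\right) + 315 = \frac{137}{74} + 315 = \frac{23447}{74}$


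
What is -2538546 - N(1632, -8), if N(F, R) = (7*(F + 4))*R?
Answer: -2446930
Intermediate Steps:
N(F, R) = R*(28 + 7*F) (N(F, R) = (7*(4 + F))*R = (28 + 7*F)*R = R*(28 + 7*F))
-2538546 - N(1632, -8) = -2538546 - 7*(-8)*(4 + 1632) = -2538546 - 7*(-8)*1636 = -2538546 - 1*(-91616) = -2538546 + 91616 = -2446930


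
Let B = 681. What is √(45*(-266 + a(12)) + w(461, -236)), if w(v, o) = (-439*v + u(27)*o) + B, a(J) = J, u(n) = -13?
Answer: 6*I*√5835 ≈ 458.32*I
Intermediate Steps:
w(v, o) = 681 - 439*v - 13*o (w(v, o) = (-439*v - 13*o) + 681 = 681 - 439*v - 13*o)
√(45*(-266 + a(12)) + w(461, -236)) = √(45*(-266 + 12) + (681 - 439*461 - 13*(-236))) = √(45*(-254) + (681 - 202379 + 3068)) = √(-11430 - 198630) = √(-210060) = 6*I*√5835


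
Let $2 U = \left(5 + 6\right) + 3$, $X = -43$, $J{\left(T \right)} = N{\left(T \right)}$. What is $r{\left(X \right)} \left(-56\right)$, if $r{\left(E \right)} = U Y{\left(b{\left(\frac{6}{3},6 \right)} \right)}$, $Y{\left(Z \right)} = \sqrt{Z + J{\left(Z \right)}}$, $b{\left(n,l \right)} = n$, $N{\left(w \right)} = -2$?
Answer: $0$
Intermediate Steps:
$J{\left(T \right)} = -2$
$U = 7$ ($U = \frac{\left(5 + 6\right) + 3}{2} = \frac{11 + 3}{2} = \frac{1}{2} \cdot 14 = 7$)
$Y{\left(Z \right)} = \sqrt{-2 + Z}$ ($Y{\left(Z \right)} = \sqrt{Z - 2} = \sqrt{-2 + Z}$)
$r{\left(E \right)} = 0$ ($r{\left(E \right)} = 7 \sqrt{-2 + \frac{6}{3}} = 7 \sqrt{-2 + 6 \cdot \frac{1}{3}} = 7 \sqrt{-2 + 2} = 7 \sqrt{0} = 7 \cdot 0 = 0$)
$r{\left(X \right)} \left(-56\right) = 0 \left(-56\right) = 0$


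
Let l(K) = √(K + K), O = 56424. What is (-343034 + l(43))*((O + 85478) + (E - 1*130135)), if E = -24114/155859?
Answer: -209704544138042/51953 + 611322913*√86/51953 ≈ -4.0363e+9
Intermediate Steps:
l(K) = √2*√K (l(K) = √(2*K) = √2*√K)
E = -8038/51953 (E = -24114*1/155859 = -8038/51953 ≈ -0.15472)
(-343034 + l(43))*((O + 85478) + (E - 1*130135)) = (-343034 + √2*√43)*((56424 + 85478) + (-8038/51953 - 1*130135)) = (-343034 + √86)*(141902 + (-8038/51953 - 130135)) = (-343034 + √86)*(141902 - 6760911693/51953) = (-343034 + √86)*(611322913/51953) = -209704544138042/51953 + 611322913*√86/51953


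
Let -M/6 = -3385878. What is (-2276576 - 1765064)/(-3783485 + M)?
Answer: -4041640/16531783 ≈ -0.24448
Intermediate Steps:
M = 20315268 (M = -6*(-3385878) = 20315268)
(-2276576 - 1765064)/(-3783485 + M) = (-2276576 - 1765064)/(-3783485 + 20315268) = -4041640/16531783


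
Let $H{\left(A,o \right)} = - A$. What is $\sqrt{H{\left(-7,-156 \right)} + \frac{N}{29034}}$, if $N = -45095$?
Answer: $\frac{\sqrt{510169318}}{9678} \approx 2.3338$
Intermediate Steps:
$\sqrt{H{\left(-7,-156 \right)} + \frac{N}{29034}} = \sqrt{\left(-1\right) \left(-7\right) - \frac{45095}{29034}} = \sqrt{7 - \frac{45095}{29034}} = \sqrt{\frac{158143}{29034}} = \frac{\sqrt{510169318}}{9678}$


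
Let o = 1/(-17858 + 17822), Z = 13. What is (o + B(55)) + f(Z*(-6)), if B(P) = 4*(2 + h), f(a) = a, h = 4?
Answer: -1945/36 ≈ -54.028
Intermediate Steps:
B(P) = 24 (B(P) = 4*(2 + 4) = 4*6 = 24)
o = -1/36 (o = 1/(-36) = -1/36 ≈ -0.027778)
(o + B(55)) + f(Z*(-6)) = (-1/36 + 24) + 13*(-6) = 863/36 - 78 = -1945/36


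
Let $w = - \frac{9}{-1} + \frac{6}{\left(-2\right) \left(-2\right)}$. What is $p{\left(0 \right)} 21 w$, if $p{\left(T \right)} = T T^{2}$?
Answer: $0$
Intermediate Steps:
$p{\left(T \right)} = T^{3}$
$w = \frac{21}{2}$ ($w = \left(-9\right) \left(-1\right) + \frac{6}{4} = 9 + 6 \cdot \frac{1}{4} = 9 + \frac{3}{2} = \frac{21}{2} \approx 10.5$)
$p{\left(0 \right)} 21 w = 0^{3} \cdot 21 \cdot \frac{21}{2} = 0 \cdot 21 \cdot \frac{21}{2} = 0 \cdot \frac{21}{2} = 0$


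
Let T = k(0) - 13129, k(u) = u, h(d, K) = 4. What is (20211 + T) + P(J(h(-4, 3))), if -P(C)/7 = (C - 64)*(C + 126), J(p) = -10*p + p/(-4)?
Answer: 69557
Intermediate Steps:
J(p) = -41*p/4 (J(p) = -10*p + p*(-¼) = -10*p - p/4 = -41*p/4)
T = -13129 (T = 0 - 13129 = -13129)
P(C) = -7*(-64 + C)*(126 + C) (P(C) = -7*(C - 64)*(C + 126) = -7*(-64 + C)*(126 + C))
(20211 + T) + P(J(h(-4, 3))) = (20211 - 13129) + (56448 - (-8897)*4/2 - 7*(-41/4*4)²) = 7082 + (56448 - 434*(-41) - 7*(-41)²) = 7082 + (56448 + 17794 - 7*1681) = 7082 + (56448 + 17794 - 11767) = 7082 + 62475 = 69557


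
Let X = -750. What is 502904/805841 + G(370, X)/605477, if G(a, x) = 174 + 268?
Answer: 304852986930/487918191157 ≈ 0.62480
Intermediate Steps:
G(a, x) = 442
502904/805841 + G(370, X)/605477 = 502904/805841 + 442/605477 = 304852986930/487918191157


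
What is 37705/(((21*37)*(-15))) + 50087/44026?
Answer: -215247269/102624606 ≈ -2.0974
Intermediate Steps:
37705/(((21*37)*(-15))) + 50087/44026 = 37705/((777*(-15))) + 50087*(1/44026) = 37705/(-11655) + 50087/44026 = 37705*(-1/11655) + 50087/44026 = -7541/2331 + 50087/44026 = -215247269/102624606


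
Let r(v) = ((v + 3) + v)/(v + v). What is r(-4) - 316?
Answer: -2523/8 ≈ -315.38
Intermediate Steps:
r(v) = (3 + 2*v)/(2*v) (r(v) = ((3 + v) + v)/((2*v)) = (3 + 2*v)*(1/(2*v)) = (3 + 2*v)/(2*v))
r(-4) - 316 = (3/2 - 4)/(-4) - 316 = -¼*(-5/2) - 316 = 5/8 - 316 = -2523/8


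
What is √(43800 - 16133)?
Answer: √27667 ≈ 166.33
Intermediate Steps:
√(43800 - 16133) = √27667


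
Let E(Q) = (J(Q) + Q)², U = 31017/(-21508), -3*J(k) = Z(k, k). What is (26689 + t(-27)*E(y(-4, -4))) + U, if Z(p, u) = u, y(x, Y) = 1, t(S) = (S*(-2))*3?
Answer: 575544571/21508 ≈ 26760.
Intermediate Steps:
t(S) = -6*S (t(S) = -2*S*3 = -6*S)
J(k) = -k/3
U = -31017/21508 (U = 31017*(-1/21508) = -31017/21508 ≈ -1.4421)
E(Q) = 4*Q²/9 (E(Q) = (-Q/3 + Q)² = (2*Q/3)² = 4*Q²/9)
(26689 + t(-27)*E(y(-4, -4))) + U = (26689 + (-6*(-27))*((4/9)*1²)) - 31017/21508 = (26689 + 162*((4/9)*1)) - 31017/21508 = (26689 + 162*(4/9)) - 31017/21508 = (26689 + 72) - 31017/21508 = 26761 - 31017/21508 = 575544571/21508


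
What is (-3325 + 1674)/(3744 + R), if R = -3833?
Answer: 1651/89 ≈ 18.551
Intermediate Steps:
(-3325 + 1674)/(3744 + R) = (-3325 + 1674)/(3744 - 3833) = -1651/(-89) = -1651*(-1/89) = 1651/89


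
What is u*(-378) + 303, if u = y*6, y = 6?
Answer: -13305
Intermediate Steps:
u = 36 (u = 6*6 = 36)
u*(-378) + 303 = 36*(-378) + 303 = -13608 + 303 = -13305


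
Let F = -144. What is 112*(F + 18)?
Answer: -14112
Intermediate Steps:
112*(F + 18) = 112*(-144 + 18) = 112*(-126) = -14112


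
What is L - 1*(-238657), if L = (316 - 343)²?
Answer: 239386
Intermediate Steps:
L = 729 (L = (-27)² = 729)
L - 1*(-238657) = 729 - 1*(-238657) = 729 + 238657 = 239386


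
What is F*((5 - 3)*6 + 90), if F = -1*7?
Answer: -714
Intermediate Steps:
F = -7
F*((5 - 3)*6 + 90) = -7*((5 - 3)*6 + 90) = -7*(2*6 + 90) = -7*(12 + 90) = -7*102 = -714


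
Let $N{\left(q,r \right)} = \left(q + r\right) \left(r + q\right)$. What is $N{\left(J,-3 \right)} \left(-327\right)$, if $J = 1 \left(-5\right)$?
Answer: $-20928$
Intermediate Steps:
$J = -5$
$N{\left(q,r \right)} = \left(q + r\right)^{2}$ ($N{\left(q,r \right)} = \left(q + r\right) \left(q + r\right) = \left(q + r\right)^{2}$)
$N{\left(J,-3 \right)} \left(-327\right) = \left(-5 - 3\right)^{2} \left(-327\right) = \left(-8\right)^{2} \left(-327\right) = 64 \left(-327\right) = -20928$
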